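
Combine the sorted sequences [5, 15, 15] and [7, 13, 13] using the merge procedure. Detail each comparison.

Merging process:

Compare 5 vs 7: take 5 from left. Merged: [5]
Compare 15 vs 7: take 7 from right. Merged: [5, 7]
Compare 15 vs 13: take 13 from right. Merged: [5, 7, 13]
Compare 15 vs 13: take 13 from right. Merged: [5, 7, 13, 13]
Append remaining from left: [15, 15]. Merged: [5, 7, 13, 13, 15, 15]

Final merged array: [5, 7, 13, 13, 15, 15]
Total comparisons: 4

The merged array is [5, 7, 13, 13, 15, 15], requiring 4 comparisons. The merge step runs in O(n) time where n is the total number of elements.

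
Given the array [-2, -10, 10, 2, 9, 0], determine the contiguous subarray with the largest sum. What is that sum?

Using Kadane's algorithm on [-2, -10, 10, 2, 9, 0]:

Scanning through the array:
Position 1 (value -10): max_ending_here = -10, max_so_far = -2
Position 2 (value 10): max_ending_here = 10, max_so_far = 10
Position 3 (value 2): max_ending_here = 12, max_so_far = 12
Position 4 (value 9): max_ending_here = 21, max_so_far = 21
Position 5 (value 0): max_ending_here = 21, max_so_far = 21

Maximum subarray: [10, 2, 9]
Maximum sum: 21

The maximum subarray is [10, 2, 9] with sum 21. This subarray runs from index 2 to index 4.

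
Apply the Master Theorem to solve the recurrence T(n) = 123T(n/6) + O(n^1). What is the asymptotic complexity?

Master Theorem for T(n) = 123T(n/6) + O(n^1):

a = 123, b = 6, c = 1
log_b(a) = log_6(123) = 2.6857

Case 1: c = 1 < log_6(123) = 2.6857
T(n) = O(n^(log_6 123))

For T(n) = 123T(n/6) + O(n^1): log_6(123) = 2.6857. This is Case 1 of the Master Theorem (c < log_b(a), work dominated by leaves), giving O(n^(log_6 123)).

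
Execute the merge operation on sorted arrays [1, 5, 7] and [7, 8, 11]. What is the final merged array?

Merging process:

Compare 1 vs 7: take 1 from left. Merged: [1]
Compare 5 vs 7: take 5 from left. Merged: [1, 5]
Compare 7 vs 7: take 7 from left. Merged: [1, 5, 7]
Append remaining from right: [7, 8, 11]. Merged: [1, 5, 7, 7, 8, 11]

Final merged array: [1, 5, 7, 7, 8, 11]
Total comparisons: 3

The merged array is [1, 5, 7, 7, 8, 11], requiring 3 comparisons. The merge step runs in O(n) time where n is the total number of elements.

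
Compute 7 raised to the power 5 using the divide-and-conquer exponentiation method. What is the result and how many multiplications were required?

Computing 7^5 by squaring (build up from 7^1; each line after the first costs one multiplication):

7^1 = 7
7^2 = (7^1)^2 = 7^2 = 49
7^4 = (7^2)^2 = 49^2 = 2401
7^5 = 7 * 7^4 = 7 * 2401 = 16807

Result: 16807
Multiplications needed: 3 (3 lines after 7^1)

7^5 = 16807. Using exponentiation by squaring, this requires 3 multiplications. The key idea: if the exponent is even, square the half-power; if odd, multiply by the base once.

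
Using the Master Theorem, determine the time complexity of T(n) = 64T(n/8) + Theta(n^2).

Master Theorem for T(n) = 64T(n/8) + O(n^2):

a = 64, b = 8, c = 2
log_b(a) = log_8(64) = 2.0000

Case 2: c = 2 = log_8(64) = 2.0000
T(n) = O(n^2 log n) = O(n^2 log n)

For T(n) = 64T(n/8) + O(n^2): log_8(64) = 2.0000. This is Case 2 of the Master Theorem (c = log_b(a), equal work at all levels), giving O(n^2 log n).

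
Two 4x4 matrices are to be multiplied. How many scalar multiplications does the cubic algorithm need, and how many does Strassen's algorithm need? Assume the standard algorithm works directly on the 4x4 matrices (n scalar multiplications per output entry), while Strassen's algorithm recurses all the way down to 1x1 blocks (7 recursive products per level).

Matrix multiplication for 4x4 matrices:

Standard algorithm: 4^3 = 64 multiplications
Strassen's algorithm: 7^(log2(4)) = 7^2 = 49 multiplications
Savings: 64 - 49 = 15 multiplications

Standard: 64 multiplications (4^3). Strassen: 49 multiplications (7^2). Strassen reduces 8 recursive multiplications to 7 at each level.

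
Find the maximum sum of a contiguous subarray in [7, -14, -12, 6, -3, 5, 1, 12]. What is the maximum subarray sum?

Using Kadane's algorithm on [7, -14, -12, 6, -3, 5, 1, 12]:

Scanning through the array:
Position 1 (value -14): max_ending_here = -7, max_so_far = 7
Position 2 (value -12): max_ending_here = -12, max_so_far = 7
Position 3 (value 6): max_ending_here = 6, max_so_far = 7
Position 4 (value -3): max_ending_here = 3, max_so_far = 7
Position 5 (value 5): max_ending_here = 8, max_so_far = 8
Position 6 (value 1): max_ending_here = 9, max_so_far = 9
Position 7 (value 12): max_ending_here = 21, max_so_far = 21

Maximum subarray: [6, -3, 5, 1, 12]
Maximum sum: 21

The maximum subarray is [6, -3, 5, 1, 12] with sum 21. This subarray runs from index 3 to index 7.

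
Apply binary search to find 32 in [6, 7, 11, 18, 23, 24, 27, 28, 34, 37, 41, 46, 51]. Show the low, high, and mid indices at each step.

Binary search for 32 in [6, 7, 11, 18, 23, 24, 27, 28, 34, 37, 41, 46, 51]:

lo=0, hi=12, mid=6, arr[mid]=27 -> 27 < 32, search right half
lo=7, hi=12, mid=9, arr[mid]=37 -> 37 > 32, search left half
lo=7, hi=8, mid=7, arr[mid]=28 -> 28 < 32, search right half
lo=8, hi=8, mid=8, arr[mid]=34 -> 34 > 32, search left half
lo=8 > hi=7, target 32 not found

Binary search determines that 32 is not in the array after 4 comparisons. The search space was exhausted without finding the target.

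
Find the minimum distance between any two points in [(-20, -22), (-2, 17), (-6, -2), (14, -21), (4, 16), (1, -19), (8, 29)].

Computing all pairwise distances among 7 points:

d((-20, -22), (-2, 17)) = 42.9535
d((-20, -22), (-6, -2)) = 24.4131
d((-20, -22), (14, -21)) = 34.0147
d((-20, -22), (4, 16)) = 44.9444
d((-20, -22), (1, -19)) = 21.2132
d((-20, -22), (8, 29)) = 58.1808
d((-2, 17), (-6, -2)) = 19.4165
d((-2, 17), (14, -21)) = 41.2311
d((-2, 17), (4, 16)) = 6.0828 <-- minimum
d((-2, 17), (1, -19)) = 36.1248
d((-2, 17), (8, 29)) = 15.6205
d((-6, -2), (14, -21)) = 27.5862
d((-6, -2), (4, 16)) = 20.5913
d((-6, -2), (1, -19)) = 18.3848
d((-6, -2), (8, 29)) = 34.0147
d((14, -21), (4, 16)) = 38.3275
d((14, -21), (1, -19)) = 13.1529
d((14, -21), (8, 29)) = 50.3587
d((4, 16), (1, -19)) = 35.1283
d((4, 16), (8, 29)) = 13.6015
d((1, -19), (8, 29)) = 48.5077

Closest pair: (-2, 17) and (4, 16) with distance 6.0828

The closest pair is (-2, 17) and (4, 16) with Euclidean distance 6.0828. For 7 points, brute-force pairwise comparison is shown above. For large n, the divide-and-conquer algorithm (sort by x, recurse on halves, check the dividing strip) achieves O(n log n).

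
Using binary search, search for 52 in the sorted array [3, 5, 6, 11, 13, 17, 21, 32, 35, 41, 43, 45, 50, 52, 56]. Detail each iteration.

Binary search for 52 in [3, 5, 6, 11, 13, 17, 21, 32, 35, 41, 43, 45, 50, 52, 56]:

lo=0, hi=14, mid=7, arr[mid]=32 -> 32 < 52, search right half
lo=8, hi=14, mid=11, arr[mid]=45 -> 45 < 52, search right half
lo=12, hi=14, mid=13, arr[mid]=52 -> Found target at index 13!

Binary search finds 52 at index 13 after 3 comparisons. The search repeatedly halves the search space by comparing with the middle element.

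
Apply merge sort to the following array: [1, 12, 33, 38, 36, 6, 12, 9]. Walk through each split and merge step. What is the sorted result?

Merge sort trace:

Split: [1, 12, 33, 38, 36, 6, 12, 9] -> [1, 12, 33, 38] and [36, 6, 12, 9]
  Split: [1, 12, 33, 38] -> [1, 12] and [33, 38]
    Split: [1, 12] -> [1] and [12]
    Merge: [1] + [12] -> [1, 12]
    Split: [33, 38] -> [33] and [38]
    Merge: [33] + [38] -> [33, 38]
  Merge: [1, 12] + [33, 38] -> [1, 12, 33, 38]
  Split: [36, 6, 12, 9] -> [36, 6] and [12, 9]
    Split: [36, 6] -> [36] and [6]
    Merge: [36] + [6] -> [6, 36]
    Split: [12, 9] -> [12] and [9]
    Merge: [12] + [9] -> [9, 12]
  Merge: [6, 36] + [9, 12] -> [6, 9, 12, 36]
Merge: [1, 12, 33, 38] + [6, 9, 12, 36] -> [1, 6, 9, 12, 12, 33, 36, 38]

Final sorted array: [1, 6, 9, 12, 12, 33, 36, 38]

The merge sort proceeds by recursively splitting the array and merging sorted halves.
After all merges, the sorted array is [1, 6, 9, 12, 12, 33, 36, 38].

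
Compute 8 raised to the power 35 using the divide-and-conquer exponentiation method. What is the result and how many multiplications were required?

Computing 8^35 by squaring (build up from 8^1; each line after the first costs one multiplication):

8^1 = 8
8^2 = (8^1)^2 = 8^2 = 64
8^4 = (8^2)^2 = 64^2 = 4096
8^8 = (8^4)^2 = 4096^2 = 16777216
8^16 = (8^8)^2 = 16777216^2 = 281474976710656
8^17 = 8 * 8^16 = 8 * 281474976710656 = 2251799813685248
8^34 = (8^17)^2 = 2251799813685248^2 = 5070602400912917605986812821504
8^35 = 8 * 8^34 = 8 * 5070602400912917605986812821504 = 40564819207303340847894502572032

Result: 40564819207303340847894502572032
Multiplications needed: 7 (7 lines after 8^1)

8^35 = 40564819207303340847894502572032. Using exponentiation by squaring, this requires 7 multiplications. The key idea: if the exponent is even, square the half-power; if odd, multiply by the base once.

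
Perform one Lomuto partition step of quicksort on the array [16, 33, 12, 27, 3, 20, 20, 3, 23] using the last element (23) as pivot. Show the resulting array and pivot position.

Lomuto partition with pivot = 23:

Initial array: [16, 33, 12, 27, 3, 20, 20, 3, 23]

arr[0]=16 <= 23: swap with position 0, array becomes [16, 33, 12, 27, 3, 20, 20, 3, 23]
arr[1]=33 > 23: no swap
arr[2]=12 <= 23: swap with position 1, array becomes [16, 12, 33, 27, 3, 20, 20, 3, 23]
arr[3]=27 > 23: no swap
arr[4]=3 <= 23: swap with position 2, array becomes [16, 12, 3, 27, 33, 20, 20, 3, 23]
arr[5]=20 <= 23: swap with position 3, array becomes [16, 12, 3, 20, 33, 27, 20, 3, 23]
arr[6]=20 <= 23: swap with position 4, array becomes [16, 12, 3, 20, 20, 27, 33, 3, 23]
arr[7]=3 <= 23: swap with position 5, array becomes [16, 12, 3, 20, 20, 3, 33, 27, 23]

Place pivot at position 6: [16, 12, 3, 20, 20, 3, 23, 27, 33]
Pivot position: 6

After partitioning with pivot 23, the array becomes [16, 12, 3, 20, 20, 3, 23, 27, 33]. The pivot is placed at index 6. All elements to the left of the pivot are <= 23, and all elements to the right are > 23.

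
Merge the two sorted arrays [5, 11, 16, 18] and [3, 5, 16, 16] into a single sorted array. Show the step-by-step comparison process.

Merging process:

Compare 5 vs 3: take 3 from right. Merged: [3]
Compare 5 vs 5: take 5 from left. Merged: [3, 5]
Compare 11 vs 5: take 5 from right. Merged: [3, 5, 5]
Compare 11 vs 16: take 11 from left. Merged: [3, 5, 5, 11]
Compare 16 vs 16: take 16 from left. Merged: [3, 5, 5, 11, 16]
Compare 18 vs 16: take 16 from right. Merged: [3, 5, 5, 11, 16, 16]
Compare 18 vs 16: take 16 from right. Merged: [3, 5, 5, 11, 16, 16, 16]
Append remaining from left: [18]. Merged: [3, 5, 5, 11, 16, 16, 16, 18]

Final merged array: [3, 5, 5, 11, 16, 16, 16, 18]
Total comparisons: 7

The merged array is [3, 5, 5, 11, 16, 16, 16, 18], requiring 7 comparisons. The merge step runs in O(n) time where n is the total number of elements.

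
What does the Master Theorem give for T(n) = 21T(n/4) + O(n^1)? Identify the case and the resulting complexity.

Master Theorem for T(n) = 21T(n/4) + O(n^1):

a = 21, b = 4, c = 1
log_b(a) = log_4(21) = 2.1962

Case 1: c = 1 < log_4(21) = 2.1962
T(n) = O(n^(log_4 21))

For T(n) = 21T(n/4) + O(n^1): log_4(21) = 2.1962. This is Case 1 of the Master Theorem (c < log_b(a), work dominated by leaves), giving O(n^(log_4 21)).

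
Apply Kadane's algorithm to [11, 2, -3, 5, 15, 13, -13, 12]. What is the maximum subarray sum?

Using Kadane's algorithm on [11, 2, -3, 5, 15, 13, -13, 12]:

Scanning through the array:
Position 1 (value 2): max_ending_here = 13, max_so_far = 13
Position 2 (value -3): max_ending_here = 10, max_so_far = 13
Position 3 (value 5): max_ending_here = 15, max_so_far = 15
Position 4 (value 15): max_ending_here = 30, max_so_far = 30
Position 5 (value 13): max_ending_here = 43, max_so_far = 43
Position 6 (value -13): max_ending_here = 30, max_so_far = 43
Position 7 (value 12): max_ending_here = 42, max_so_far = 43

Maximum subarray: [11, 2, -3, 5, 15, 13]
Maximum sum: 43

The maximum subarray is [11, 2, -3, 5, 15, 13] with sum 43. This subarray runs from index 0 to index 5.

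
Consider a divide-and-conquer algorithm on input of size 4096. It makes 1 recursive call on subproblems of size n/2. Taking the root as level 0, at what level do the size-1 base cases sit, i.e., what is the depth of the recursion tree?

For divide and conquer with division factor 2:

Problem sizes at each level:
Level 0: 4096
Level 1: 2048
Level 2: 1024
Level 3: 512
Level 4: 256
Level 5: 128
Level 6: 64
Level 7: 32
Level 8: 16
Level 9: 8
Level 10: 4
Level 11: 2
Level 12: 1

The root is level 0 and the size-1 base case is level 12 (the tree spans levels 0 through 12, i.e. 13 levels counting the root), so the depth is the number of divisions: log_2(4096) = 12

The recursion tree depth is log_2(4096) = 12. At each level, the problem size is divided by 2, so it takes 12 divisions to reduce to a base case of size 1. The algorithm makes 1 recursive call at each level.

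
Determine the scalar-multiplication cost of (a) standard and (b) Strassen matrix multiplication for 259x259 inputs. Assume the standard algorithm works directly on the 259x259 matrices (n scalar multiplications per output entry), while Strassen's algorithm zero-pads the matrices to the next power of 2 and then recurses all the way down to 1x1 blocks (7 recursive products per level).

Matrix multiplication for 259x259 matrices:

Strassen's algorithm requires power-of-2 dimensions. Pad 259x259 to 512x512 (next power of 2).

Standard algorithm: 259^3 = 17373979 multiplications
Strassen's algorithm: 7^(log2(512)) = 7^9 = 40353607 multiplications
Difference: 17373979 - 40353607 = -22979628 (Strassen uses MORE here due to padding overhead — for small or just-over-power-of-2 n, padding can outweigh the per-level savings)

Standard: 17373979 multiplications (259^3). Strassen: 40353607 multiplications (7^9, after padding to 512x512). Strassen reduces 8 recursive multiplications to 7 at each level.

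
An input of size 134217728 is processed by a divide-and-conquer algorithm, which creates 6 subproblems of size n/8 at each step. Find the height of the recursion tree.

For divide and conquer with division factor 8:

Problem sizes at each level:
Level 0: 134217728
Level 1: 16777216
Level 2: 2097152
Level 3: 262144
Level 4: 32768
Level 5: 4096
Level 6: 512
Level 7: 64
Level 8: 8
Level 9: 1

The root is level 0 and the size-1 base case is level 9 (the tree spans levels 0 through 9, i.e. 10 levels counting the root), so the depth is the number of divisions: log_8(134217728) = 9

The recursion tree depth is log_8(134217728) = 9. At each level, the problem size is divided by 8, so it takes 9 divisions to reduce to a base case of size 1. The algorithm makes 6 recursive calls at each level.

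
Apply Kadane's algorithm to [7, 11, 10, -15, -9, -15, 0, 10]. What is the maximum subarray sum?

Using Kadane's algorithm on [7, 11, 10, -15, -9, -15, 0, 10]:

Scanning through the array:
Position 1 (value 11): max_ending_here = 18, max_so_far = 18
Position 2 (value 10): max_ending_here = 28, max_so_far = 28
Position 3 (value -15): max_ending_here = 13, max_so_far = 28
Position 4 (value -9): max_ending_here = 4, max_so_far = 28
Position 5 (value -15): max_ending_here = -11, max_so_far = 28
Position 6 (value 0): max_ending_here = 0, max_so_far = 28
Position 7 (value 10): max_ending_here = 10, max_so_far = 28

Maximum subarray: [7, 11, 10]
Maximum sum: 28

The maximum subarray is [7, 11, 10] with sum 28. This subarray runs from index 0 to index 2.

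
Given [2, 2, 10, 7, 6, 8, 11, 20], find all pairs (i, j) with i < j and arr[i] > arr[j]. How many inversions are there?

Finding inversions in [2, 2, 10, 7, 6, 8, 11, 20]:

(2, 3): arr[2]=10 > arr[3]=7
(2, 4): arr[2]=10 > arr[4]=6
(2, 5): arr[2]=10 > arr[5]=8
(3, 4): arr[3]=7 > arr[4]=6

Total inversions: 4

The array has 4 inversion(s): (2,3), (2,4), (2,5), (3,4). Each pair (i,j) satisfies i < j and arr[i] > arr[j].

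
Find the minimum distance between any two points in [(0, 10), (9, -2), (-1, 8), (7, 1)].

Computing all pairwise distances among 4 points:

d((0, 10), (9, -2)) = 15.0
d((0, 10), (-1, 8)) = 2.2361 <-- minimum
d((0, 10), (7, 1)) = 11.4018
d((9, -2), (-1, 8)) = 14.1421
d((9, -2), (7, 1)) = 3.6056
d((-1, 8), (7, 1)) = 10.6301

Closest pair: (0, 10) and (-1, 8) with distance 2.2361

The closest pair is (0, 10) and (-1, 8) with Euclidean distance 2.2361. For 4 points, brute-force pairwise comparison is shown above. For large n, the divide-and-conquer algorithm (sort by x, recurse on halves, check the dividing strip) achieves O(n log n).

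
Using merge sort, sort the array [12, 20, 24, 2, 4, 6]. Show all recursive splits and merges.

Merge sort trace:

Split: [12, 20, 24, 2, 4, 6] -> [12, 20, 24] and [2, 4, 6]
  Split: [12, 20, 24] -> [12] and [20, 24]
    Split: [20, 24] -> [20] and [24]
    Merge: [20] + [24] -> [20, 24]
  Merge: [12] + [20, 24] -> [12, 20, 24]
  Split: [2, 4, 6] -> [2] and [4, 6]
    Split: [4, 6] -> [4] and [6]
    Merge: [4] + [6] -> [4, 6]
  Merge: [2] + [4, 6] -> [2, 4, 6]
Merge: [12, 20, 24] + [2, 4, 6] -> [2, 4, 6, 12, 20, 24]

Final sorted array: [2, 4, 6, 12, 20, 24]

The merge sort proceeds by recursively splitting the array and merging sorted halves.
After all merges, the sorted array is [2, 4, 6, 12, 20, 24].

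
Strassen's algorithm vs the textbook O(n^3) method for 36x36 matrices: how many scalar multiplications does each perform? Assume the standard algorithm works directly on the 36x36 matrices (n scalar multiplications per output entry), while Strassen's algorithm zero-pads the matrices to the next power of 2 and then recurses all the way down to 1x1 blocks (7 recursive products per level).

Matrix multiplication for 36x36 matrices:

Strassen's algorithm requires power-of-2 dimensions. Pad 36x36 to 64x64 (next power of 2).

Standard algorithm: 36^3 = 46656 multiplications
Strassen's algorithm: 7^(log2(64)) = 7^6 = 117649 multiplications
Difference: 46656 - 117649 = -70993 (Strassen uses MORE here due to padding overhead — for small or just-over-power-of-2 n, padding can outweigh the per-level savings)

Standard: 46656 multiplications (36^3). Strassen: 117649 multiplications (7^6, after padding to 64x64). Strassen reduces 8 recursive multiplications to 7 at each level.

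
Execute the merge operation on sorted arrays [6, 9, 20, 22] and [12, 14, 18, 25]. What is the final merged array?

Merging process:

Compare 6 vs 12: take 6 from left. Merged: [6]
Compare 9 vs 12: take 9 from left. Merged: [6, 9]
Compare 20 vs 12: take 12 from right. Merged: [6, 9, 12]
Compare 20 vs 14: take 14 from right. Merged: [6, 9, 12, 14]
Compare 20 vs 18: take 18 from right. Merged: [6, 9, 12, 14, 18]
Compare 20 vs 25: take 20 from left. Merged: [6, 9, 12, 14, 18, 20]
Compare 22 vs 25: take 22 from left. Merged: [6, 9, 12, 14, 18, 20, 22]
Append remaining from right: [25]. Merged: [6, 9, 12, 14, 18, 20, 22, 25]

Final merged array: [6, 9, 12, 14, 18, 20, 22, 25]
Total comparisons: 7

The merged array is [6, 9, 12, 14, 18, 20, 22, 25], requiring 7 comparisons. The merge step runs in O(n) time where n is the total number of elements.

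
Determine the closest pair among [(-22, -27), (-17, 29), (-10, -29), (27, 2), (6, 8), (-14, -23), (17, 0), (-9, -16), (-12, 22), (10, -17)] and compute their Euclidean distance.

Computing all pairwise distances among 10 points:

d((-22, -27), (-17, 29)) = 56.2228
d((-22, -27), (-10, -29)) = 12.1655
d((-22, -27), (27, 2)) = 56.9386
d((-22, -27), (6, 8)) = 44.8219
d((-22, -27), (-14, -23)) = 8.9443
d((-22, -27), (17, 0)) = 47.4342
d((-22, -27), (-9, -16)) = 17.0294
d((-22, -27), (-12, 22)) = 50.01
d((-22, -27), (10, -17)) = 33.5261
d((-17, 29), (-10, -29)) = 58.4209
d((-17, 29), (27, 2)) = 51.6236
d((-17, 29), (6, 8)) = 31.1448
d((-17, 29), (-14, -23)) = 52.0865
d((-17, 29), (17, 0)) = 44.6878
d((-17, 29), (-9, -16)) = 45.7056
d((-17, 29), (-12, 22)) = 8.6023
d((-17, 29), (10, -17)) = 53.3385
d((-10, -29), (27, 2)) = 48.2701
d((-10, -29), (6, 8)) = 40.3113
d((-10, -29), (-14, -23)) = 7.2111 <-- minimum
d((-10, -29), (17, 0)) = 39.6232
d((-10, -29), (-9, -16)) = 13.0384
d((-10, -29), (-12, 22)) = 51.0392
d((-10, -29), (10, -17)) = 23.3238
d((27, 2), (6, 8)) = 21.8403
d((27, 2), (-14, -23)) = 48.0208
d((27, 2), (17, 0)) = 10.198
d((27, 2), (-9, -16)) = 40.2492
d((27, 2), (-12, 22)) = 43.8292
d((27, 2), (10, -17)) = 25.4951
d((6, 8), (-14, -23)) = 36.8917
d((6, 8), (17, 0)) = 13.6015
d((6, 8), (-9, -16)) = 28.3019
d((6, 8), (-12, 22)) = 22.8035
d((6, 8), (10, -17)) = 25.318
d((-14, -23), (17, 0)) = 38.6005
d((-14, -23), (-9, -16)) = 8.6023
d((-14, -23), (-12, 22)) = 45.0444
d((-14, -23), (10, -17)) = 24.7386
d((17, 0), (-9, -16)) = 30.5287
d((17, 0), (-12, 22)) = 36.4005
d((17, 0), (10, -17)) = 18.3848
d((-9, -16), (-12, 22)) = 38.1182
d((-9, -16), (10, -17)) = 19.0263
d((-12, 22), (10, -17)) = 44.7772

Closest pair: (-10, -29) and (-14, -23) with distance 7.2111

The closest pair is (-10, -29) and (-14, -23) with Euclidean distance 7.2111. For 10 points, brute-force pairwise comparison is shown above. For large n, the divide-and-conquer algorithm (sort by x, recurse on halves, check the dividing strip) achieves O(n log n).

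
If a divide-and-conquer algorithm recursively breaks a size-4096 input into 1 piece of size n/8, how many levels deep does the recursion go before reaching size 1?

For divide and conquer with division factor 8:

Problem sizes at each level:
Level 0: 4096
Level 1: 512
Level 2: 64
Level 3: 8
Level 4: 1

The root is level 0 and the size-1 base case is level 4 (the tree spans levels 0 through 4, i.e. 5 levels counting the root), so the depth is the number of divisions: log_8(4096) = 4

The recursion tree depth is log_8(4096) = 4. At each level, the problem size is divided by 8, so it takes 4 divisions to reduce to a base case of size 1. The algorithm makes 1 recursive call at each level.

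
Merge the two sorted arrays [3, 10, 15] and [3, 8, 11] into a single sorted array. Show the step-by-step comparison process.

Merging process:

Compare 3 vs 3: take 3 from left. Merged: [3]
Compare 10 vs 3: take 3 from right. Merged: [3, 3]
Compare 10 vs 8: take 8 from right. Merged: [3, 3, 8]
Compare 10 vs 11: take 10 from left. Merged: [3, 3, 8, 10]
Compare 15 vs 11: take 11 from right. Merged: [3, 3, 8, 10, 11]
Append remaining from left: [15]. Merged: [3, 3, 8, 10, 11, 15]

Final merged array: [3, 3, 8, 10, 11, 15]
Total comparisons: 5

The merged array is [3, 3, 8, 10, 11, 15], requiring 5 comparisons. The merge step runs in O(n) time where n is the total number of elements.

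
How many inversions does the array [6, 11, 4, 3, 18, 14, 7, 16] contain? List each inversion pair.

Finding inversions in [6, 11, 4, 3, 18, 14, 7, 16]:

(0, 2): arr[0]=6 > arr[2]=4
(0, 3): arr[0]=6 > arr[3]=3
(1, 2): arr[1]=11 > arr[2]=4
(1, 3): arr[1]=11 > arr[3]=3
(1, 6): arr[1]=11 > arr[6]=7
(2, 3): arr[2]=4 > arr[3]=3
(4, 5): arr[4]=18 > arr[5]=14
(4, 6): arr[4]=18 > arr[6]=7
(4, 7): arr[4]=18 > arr[7]=16
(5, 6): arr[5]=14 > arr[6]=7

Total inversions: 10

The array has 10 inversion(s): (0,2), (0,3), (1,2), (1,3), (1,6), (2,3), (4,5), (4,6), (4,7), (5,6). Each pair (i,j) satisfies i < j and arr[i] > arr[j].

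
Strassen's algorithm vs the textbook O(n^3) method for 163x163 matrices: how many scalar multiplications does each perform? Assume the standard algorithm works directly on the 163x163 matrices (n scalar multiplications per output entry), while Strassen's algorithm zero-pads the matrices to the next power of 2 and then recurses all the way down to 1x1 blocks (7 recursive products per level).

Matrix multiplication for 163x163 matrices:

Strassen's algorithm requires power-of-2 dimensions. Pad 163x163 to 256x256 (next power of 2).

Standard algorithm: 163^3 = 4330747 multiplications
Strassen's algorithm: 7^(log2(256)) = 7^8 = 5764801 multiplications
Difference: 4330747 - 5764801 = -1434054 (Strassen uses MORE here due to padding overhead — for small or just-over-power-of-2 n, padding can outweigh the per-level savings)

Standard: 4330747 multiplications (163^3). Strassen: 5764801 multiplications (7^8, after padding to 256x256). Strassen reduces 8 recursive multiplications to 7 at each level.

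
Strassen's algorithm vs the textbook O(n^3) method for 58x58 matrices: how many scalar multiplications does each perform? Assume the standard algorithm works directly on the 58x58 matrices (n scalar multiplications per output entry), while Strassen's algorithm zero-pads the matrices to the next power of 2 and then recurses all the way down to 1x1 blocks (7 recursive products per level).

Matrix multiplication for 58x58 matrices:

Strassen's algorithm requires power-of-2 dimensions. Pad 58x58 to 64x64 (next power of 2).

Standard algorithm: 58^3 = 195112 multiplications
Strassen's algorithm: 7^(log2(64)) = 7^6 = 117649 multiplications
Savings: 195112 - 117649 = 77463 multiplications

Standard: 195112 multiplications (58^3). Strassen: 117649 multiplications (7^6, after padding to 64x64). Strassen reduces 8 recursive multiplications to 7 at each level.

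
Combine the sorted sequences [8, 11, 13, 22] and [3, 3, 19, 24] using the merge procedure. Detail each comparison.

Merging process:

Compare 8 vs 3: take 3 from right. Merged: [3]
Compare 8 vs 3: take 3 from right. Merged: [3, 3]
Compare 8 vs 19: take 8 from left. Merged: [3, 3, 8]
Compare 11 vs 19: take 11 from left. Merged: [3, 3, 8, 11]
Compare 13 vs 19: take 13 from left. Merged: [3, 3, 8, 11, 13]
Compare 22 vs 19: take 19 from right. Merged: [3, 3, 8, 11, 13, 19]
Compare 22 vs 24: take 22 from left. Merged: [3, 3, 8, 11, 13, 19, 22]
Append remaining from right: [24]. Merged: [3, 3, 8, 11, 13, 19, 22, 24]

Final merged array: [3, 3, 8, 11, 13, 19, 22, 24]
Total comparisons: 7

The merged array is [3, 3, 8, 11, 13, 19, 22, 24], requiring 7 comparisons. The merge step runs in O(n) time where n is the total number of elements.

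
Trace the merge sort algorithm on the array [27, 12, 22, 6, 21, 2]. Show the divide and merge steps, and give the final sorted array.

Merge sort trace:

Split: [27, 12, 22, 6, 21, 2] -> [27, 12, 22] and [6, 21, 2]
  Split: [27, 12, 22] -> [27] and [12, 22]
    Split: [12, 22] -> [12] and [22]
    Merge: [12] + [22] -> [12, 22]
  Merge: [27] + [12, 22] -> [12, 22, 27]
  Split: [6, 21, 2] -> [6] and [21, 2]
    Split: [21, 2] -> [21] and [2]
    Merge: [21] + [2] -> [2, 21]
  Merge: [6] + [2, 21] -> [2, 6, 21]
Merge: [12, 22, 27] + [2, 6, 21] -> [2, 6, 12, 21, 22, 27]

Final sorted array: [2, 6, 12, 21, 22, 27]

The merge sort proceeds by recursively splitting the array and merging sorted halves.
After all merges, the sorted array is [2, 6, 12, 21, 22, 27].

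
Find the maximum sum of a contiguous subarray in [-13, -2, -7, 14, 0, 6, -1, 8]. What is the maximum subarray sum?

Using Kadane's algorithm on [-13, -2, -7, 14, 0, 6, -1, 8]:

Scanning through the array:
Position 1 (value -2): max_ending_here = -2, max_so_far = -2
Position 2 (value -7): max_ending_here = -7, max_so_far = -2
Position 3 (value 14): max_ending_here = 14, max_so_far = 14
Position 4 (value 0): max_ending_here = 14, max_so_far = 14
Position 5 (value 6): max_ending_here = 20, max_so_far = 20
Position 6 (value -1): max_ending_here = 19, max_so_far = 20
Position 7 (value 8): max_ending_here = 27, max_so_far = 27

Maximum subarray: [14, 0, 6, -1, 8]
Maximum sum: 27

The maximum subarray is [14, 0, 6, -1, 8] with sum 27. This subarray runs from index 3 to index 7.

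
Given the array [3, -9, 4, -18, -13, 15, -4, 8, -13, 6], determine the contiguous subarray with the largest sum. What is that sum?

Using Kadane's algorithm on [3, -9, 4, -18, -13, 15, -4, 8, -13, 6]:

Scanning through the array:
Position 1 (value -9): max_ending_here = -6, max_so_far = 3
Position 2 (value 4): max_ending_here = 4, max_so_far = 4
Position 3 (value -18): max_ending_here = -14, max_so_far = 4
Position 4 (value -13): max_ending_here = -13, max_so_far = 4
Position 5 (value 15): max_ending_here = 15, max_so_far = 15
Position 6 (value -4): max_ending_here = 11, max_so_far = 15
Position 7 (value 8): max_ending_here = 19, max_so_far = 19
Position 8 (value -13): max_ending_here = 6, max_so_far = 19
Position 9 (value 6): max_ending_here = 12, max_so_far = 19

Maximum subarray: [15, -4, 8]
Maximum sum: 19

The maximum subarray is [15, -4, 8] with sum 19. This subarray runs from index 5 to index 7.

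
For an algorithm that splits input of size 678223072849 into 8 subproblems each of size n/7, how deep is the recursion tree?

For divide and conquer with division factor 7:

Problem sizes at each level:
Level 0: 678223072849
Level 1: 96889010407
Level 2: 13841287201
Level 3: 1977326743
Level 4: 282475249
Level 5: 40353607
Level 6: 5764801
Level 7: 823543
Level 8: 117649
Level 9: 16807
Level 10: 2401
Level 11: 343
Level 12: 49
Level 13: 7
Level 14: 1

The root is level 0 and the size-1 base case is level 14 (the tree spans levels 0 through 14, i.e. 15 levels counting the root), so the depth is the number of divisions: log_7(678223072849) = 14

The recursion tree depth is log_7(678223072849) = 14. At each level, the problem size is divided by 7, so it takes 14 divisions to reduce to a base case of size 1. The algorithm makes 8 recursive calls at each level.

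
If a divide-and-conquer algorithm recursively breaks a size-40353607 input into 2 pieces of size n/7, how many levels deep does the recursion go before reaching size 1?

For divide and conquer with division factor 7:

Problem sizes at each level:
Level 0: 40353607
Level 1: 5764801
Level 2: 823543
Level 3: 117649
Level 4: 16807
Level 5: 2401
Level 6: 343
Level 7: 49
Level 8: 7
Level 9: 1

The root is level 0 and the size-1 base case is level 9 (the tree spans levels 0 through 9, i.e. 10 levels counting the root), so the depth is the number of divisions: log_7(40353607) = 9

The recursion tree depth is log_7(40353607) = 9. At each level, the problem size is divided by 7, so it takes 9 divisions to reduce to a base case of size 1. The algorithm makes 2 recursive calls at each level.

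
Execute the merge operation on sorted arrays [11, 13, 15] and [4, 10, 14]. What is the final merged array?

Merging process:

Compare 11 vs 4: take 4 from right. Merged: [4]
Compare 11 vs 10: take 10 from right. Merged: [4, 10]
Compare 11 vs 14: take 11 from left. Merged: [4, 10, 11]
Compare 13 vs 14: take 13 from left. Merged: [4, 10, 11, 13]
Compare 15 vs 14: take 14 from right. Merged: [4, 10, 11, 13, 14]
Append remaining from left: [15]. Merged: [4, 10, 11, 13, 14, 15]

Final merged array: [4, 10, 11, 13, 14, 15]
Total comparisons: 5

The merged array is [4, 10, 11, 13, 14, 15], requiring 5 comparisons. The merge step runs in O(n) time where n is the total number of elements.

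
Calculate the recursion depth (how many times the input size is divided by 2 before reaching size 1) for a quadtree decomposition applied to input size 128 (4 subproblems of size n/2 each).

For divide and conquer with division factor 2:

Problem sizes at each level:
Level 0: 128
Level 1: 64
Level 2: 32
Level 3: 16
Level 4: 8
Level 5: 4
Level 6: 2
Level 7: 1

The root is level 0 and the size-1 base case is level 7 (the tree spans levels 0 through 7, i.e. 8 levels counting the root), so the depth is the number of divisions: log_2(128) = 7

The recursion tree depth is log_2(128) = 7. At each level, the problem size is divided by 2, so it takes 7 divisions to reduce to a base case of size 1. The algorithm makes 4 recursive calls at each level.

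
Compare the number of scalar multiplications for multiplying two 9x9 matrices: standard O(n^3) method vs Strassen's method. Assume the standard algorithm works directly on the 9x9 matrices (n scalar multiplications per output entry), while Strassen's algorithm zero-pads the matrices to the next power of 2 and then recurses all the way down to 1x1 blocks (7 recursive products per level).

Matrix multiplication for 9x9 matrices:

Strassen's algorithm requires power-of-2 dimensions. Pad 9x9 to 16x16 (next power of 2).

Standard algorithm: 9^3 = 729 multiplications
Strassen's algorithm: 7^(log2(16)) = 7^4 = 2401 multiplications
Difference: 729 - 2401 = -1672 (Strassen uses MORE here due to padding overhead — for small or just-over-power-of-2 n, padding can outweigh the per-level savings)

Standard: 729 multiplications (9^3). Strassen: 2401 multiplications (7^4, after padding to 16x16). Strassen reduces 8 recursive multiplications to 7 at each level.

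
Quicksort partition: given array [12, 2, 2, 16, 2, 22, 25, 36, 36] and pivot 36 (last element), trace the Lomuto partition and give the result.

Lomuto partition with pivot = 36:

Initial array: [12, 2, 2, 16, 2, 22, 25, 36, 36]

arr[0]=12 <= 36: swap with position 0, array becomes [12, 2, 2, 16, 2, 22, 25, 36, 36]
arr[1]=2 <= 36: swap with position 1, array becomes [12, 2, 2, 16, 2, 22, 25, 36, 36]
arr[2]=2 <= 36: swap with position 2, array becomes [12, 2, 2, 16, 2, 22, 25, 36, 36]
arr[3]=16 <= 36: swap with position 3, array becomes [12, 2, 2, 16, 2, 22, 25, 36, 36]
arr[4]=2 <= 36: swap with position 4, array becomes [12, 2, 2, 16, 2, 22, 25, 36, 36]
arr[5]=22 <= 36: swap with position 5, array becomes [12, 2, 2, 16, 2, 22, 25, 36, 36]
arr[6]=25 <= 36: swap with position 6, array becomes [12, 2, 2, 16, 2, 22, 25, 36, 36]
arr[7]=36 <= 36: swap with position 7, array becomes [12, 2, 2, 16, 2, 22, 25, 36, 36]

Place pivot at position 8: [12, 2, 2, 16, 2, 22, 25, 36, 36]
Pivot position: 8

After partitioning with pivot 36, the array becomes [12, 2, 2, 16, 2, 22, 25, 36, 36]. The pivot is placed at index 8. All elements to the left of the pivot are <= 36, and all elements to the right are > 36.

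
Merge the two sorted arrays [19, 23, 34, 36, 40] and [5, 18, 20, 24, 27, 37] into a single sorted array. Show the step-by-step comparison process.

Merging process:

Compare 19 vs 5: take 5 from right. Merged: [5]
Compare 19 vs 18: take 18 from right. Merged: [5, 18]
Compare 19 vs 20: take 19 from left. Merged: [5, 18, 19]
Compare 23 vs 20: take 20 from right. Merged: [5, 18, 19, 20]
Compare 23 vs 24: take 23 from left. Merged: [5, 18, 19, 20, 23]
Compare 34 vs 24: take 24 from right. Merged: [5, 18, 19, 20, 23, 24]
Compare 34 vs 27: take 27 from right. Merged: [5, 18, 19, 20, 23, 24, 27]
Compare 34 vs 37: take 34 from left. Merged: [5, 18, 19, 20, 23, 24, 27, 34]
Compare 36 vs 37: take 36 from left. Merged: [5, 18, 19, 20, 23, 24, 27, 34, 36]
Compare 40 vs 37: take 37 from right. Merged: [5, 18, 19, 20, 23, 24, 27, 34, 36, 37]
Append remaining from left: [40]. Merged: [5, 18, 19, 20, 23, 24, 27, 34, 36, 37, 40]

Final merged array: [5, 18, 19, 20, 23, 24, 27, 34, 36, 37, 40]
Total comparisons: 10

The merged array is [5, 18, 19, 20, 23, 24, 27, 34, 36, 37, 40], requiring 10 comparisons. The merge step runs in O(n) time where n is the total number of elements.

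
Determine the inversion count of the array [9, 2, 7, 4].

Finding inversions in [9, 2, 7, 4]:

(0, 1): arr[0]=9 > arr[1]=2
(0, 2): arr[0]=9 > arr[2]=7
(0, 3): arr[0]=9 > arr[3]=4
(2, 3): arr[2]=7 > arr[3]=4

Total inversions: 4

The array has 4 inversion(s): (0,1), (0,2), (0,3), (2,3). Each pair (i,j) satisfies i < j and arr[i] > arr[j].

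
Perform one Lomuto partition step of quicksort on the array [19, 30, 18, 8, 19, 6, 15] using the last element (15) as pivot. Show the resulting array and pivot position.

Lomuto partition with pivot = 15:

Initial array: [19, 30, 18, 8, 19, 6, 15]

arr[0]=19 > 15: no swap
arr[1]=30 > 15: no swap
arr[2]=18 > 15: no swap
arr[3]=8 <= 15: swap with position 0, array becomes [8, 30, 18, 19, 19, 6, 15]
arr[4]=19 > 15: no swap
arr[5]=6 <= 15: swap with position 1, array becomes [8, 6, 18, 19, 19, 30, 15]

Place pivot at position 2: [8, 6, 15, 19, 19, 30, 18]
Pivot position: 2

After partitioning with pivot 15, the array becomes [8, 6, 15, 19, 19, 30, 18]. The pivot is placed at index 2. All elements to the left of the pivot are <= 15, and all elements to the right are > 15.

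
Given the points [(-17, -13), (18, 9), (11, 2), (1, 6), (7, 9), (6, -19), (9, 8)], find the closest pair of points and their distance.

Computing all pairwise distances among 7 points:

d((-17, -13), (18, 9)) = 41.3401
d((-17, -13), (11, 2)) = 31.7648
d((-17, -13), (1, 6)) = 26.1725
d((-17, -13), (7, 9)) = 32.5576
d((-17, -13), (6, -19)) = 23.7697
d((-17, -13), (9, 8)) = 33.4215
d((18, 9), (11, 2)) = 9.8995
d((18, 9), (1, 6)) = 17.2627
d((18, 9), (7, 9)) = 11.0
d((18, 9), (6, -19)) = 30.4631
d((18, 9), (9, 8)) = 9.0554
d((11, 2), (1, 6)) = 10.7703
d((11, 2), (7, 9)) = 8.0623
d((11, 2), (6, -19)) = 21.587
d((11, 2), (9, 8)) = 6.3246
d((1, 6), (7, 9)) = 6.7082
d((1, 6), (6, -19)) = 25.4951
d((1, 6), (9, 8)) = 8.2462
d((7, 9), (6, -19)) = 28.0179
d((7, 9), (9, 8)) = 2.2361 <-- minimum
d((6, -19), (9, 8)) = 27.1662

Closest pair: (7, 9) and (9, 8) with distance 2.2361

The closest pair is (7, 9) and (9, 8) with Euclidean distance 2.2361. For 7 points, brute-force pairwise comparison is shown above. For large n, the divide-and-conquer algorithm (sort by x, recurse on halves, check the dividing strip) achieves O(n log n).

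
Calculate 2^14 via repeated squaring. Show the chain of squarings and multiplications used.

Computing 2^14 by squaring (build up from 2^1; each line after the first costs one multiplication):

2^1 = 2
2^2 = (2^1)^2 = 2^2 = 4
2^3 = 2 * 2^2 = 2 * 4 = 8
2^6 = (2^3)^2 = 8^2 = 64
2^7 = 2 * 2^6 = 2 * 64 = 128
2^14 = (2^7)^2 = 128^2 = 16384

Result: 16384
Multiplications needed: 5 (5 lines after 2^1)

2^14 = 16384. Using exponentiation by squaring, this requires 5 multiplications. The key idea: if the exponent is even, square the half-power; if odd, multiply by the base once.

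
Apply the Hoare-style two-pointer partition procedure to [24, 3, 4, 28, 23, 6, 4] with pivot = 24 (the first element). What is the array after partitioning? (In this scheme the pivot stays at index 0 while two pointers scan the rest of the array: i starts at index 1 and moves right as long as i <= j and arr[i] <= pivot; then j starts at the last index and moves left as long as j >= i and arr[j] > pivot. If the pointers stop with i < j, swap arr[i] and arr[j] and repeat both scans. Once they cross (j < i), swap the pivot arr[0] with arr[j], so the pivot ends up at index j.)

Hoare-style two-pointer partition with pivot = 24:

Initial array: [24, 3, 4, 28, 23, 6, 4]

Pointers start at i = 1, j = 6.
i stops at index 3 (arr[3]=28 > 24), j stops at index 6 (arr[6]=4 <= 24): swap arr[3] and arr[6], array becomes [24, 3, 4, 4, 23, 6, 28]
i ends at 6, j ends at 5: the pointers have crossed (j < i), so scanning stops.

Swap pivot arr[0] with arr[5] to place pivot at position 5: [6, 3, 4, 4, 23, 24, 28]
Pivot position: 5

After partitioning with pivot 24, the array becomes [6, 3, 4, 4, 23, 24, 28]. The pivot is placed at index 5. All elements to the left of the pivot are <= 24, and all elements to the right are > 24.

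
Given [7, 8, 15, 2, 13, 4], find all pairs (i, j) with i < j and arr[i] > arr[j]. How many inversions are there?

Finding inversions in [7, 8, 15, 2, 13, 4]:

(0, 3): arr[0]=7 > arr[3]=2
(0, 5): arr[0]=7 > arr[5]=4
(1, 3): arr[1]=8 > arr[3]=2
(1, 5): arr[1]=8 > arr[5]=4
(2, 3): arr[2]=15 > arr[3]=2
(2, 4): arr[2]=15 > arr[4]=13
(2, 5): arr[2]=15 > arr[5]=4
(4, 5): arr[4]=13 > arr[5]=4

Total inversions: 8

The array has 8 inversion(s): (0,3), (0,5), (1,3), (1,5), (2,3), (2,4), (2,5), (4,5). Each pair (i,j) satisfies i < j and arr[i] > arr[j].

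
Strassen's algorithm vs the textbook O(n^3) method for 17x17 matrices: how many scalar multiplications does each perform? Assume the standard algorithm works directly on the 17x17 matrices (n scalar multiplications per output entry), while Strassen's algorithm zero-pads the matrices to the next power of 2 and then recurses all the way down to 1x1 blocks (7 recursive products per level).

Matrix multiplication for 17x17 matrices:

Strassen's algorithm requires power-of-2 dimensions. Pad 17x17 to 32x32 (next power of 2).

Standard algorithm: 17^3 = 4913 multiplications
Strassen's algorithm: 7^(log2(32)) = 7^5 = 16807 multiplications
Difference: 4913 - 16807 = -11894 (Strassen uses MORE here due to padding overhead — for small or just-over-power-of-2 n, padding can outweigh the per-level savings)

Standard: 4913 multiplications (17^3). Strassen: 16807 multiplications (7^5, after padding to 32x32). Strassen reduces 8 recursive multiplications to 7 at each level.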